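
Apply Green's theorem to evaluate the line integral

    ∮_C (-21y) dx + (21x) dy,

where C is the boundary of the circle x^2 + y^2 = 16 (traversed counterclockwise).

Green's theorem converts the closed line integral into a double integral over the enclosed region D:

    ∮_C P dx + Q dy = ∬_D (∂Q/∂x - ∂P/∂y) dA.

Here P = -21y, Q = 21x, so

    ∂Q/∂x = 21,    ∂P/∂y = -21,
    ∂Q/∂x - ∂P/∂y = 42.

D is the region x^2 + y^2 ≤ 16. Evaluating the double integral:

In polar coordinates (x = r cos θ, y = r sin θ, dA = r dr dθ) the integrand becomes 42, so

    ∬_D (42) dA = ∫_0^{2π} ∫_0^{4} (42) · r dr dθ.

Inner (r from 0 to 4): 336.
Outer (θ from 0 to 2π): 672π.

Therefore ∮_C P dx + Q dy = 672π.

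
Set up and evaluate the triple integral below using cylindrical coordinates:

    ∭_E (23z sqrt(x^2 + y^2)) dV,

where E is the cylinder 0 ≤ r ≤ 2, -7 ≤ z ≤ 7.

In cylindrical coordinates, x = r cos(θ), y = r sin(θ), z = z, and dV = r dr dθ dz.

The integrand becomes 23r z, so

    ∭_E (23z sqrt(x^2 + y^2)) dV = ∫_{0}^{2π} ∫_{0}^{2} ∫_{-7}^{7} (23r z) · r dz dr dθ.

Inner (z): 0.
Middle (r from 0 to 2): 0.
Outer (θ): 0.

Therefore the triple integral equals 0.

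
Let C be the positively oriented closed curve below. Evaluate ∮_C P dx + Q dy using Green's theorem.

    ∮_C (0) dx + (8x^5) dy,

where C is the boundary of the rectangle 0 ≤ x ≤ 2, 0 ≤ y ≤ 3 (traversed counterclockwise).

Green's theorem converts the closed line integral into a double integral over the enclosed region D:

    ∮_C P dx + Q dy = ∬_D (∂Q/∂x - ∂P/∂y) dA.

Here P = 0, Q = 8x^5, so

    ∂Q/∂x = 40x^4,    ∂P/∂y = 0,
    ∂Q/∂x - ∂P/∂y = 40x^4.

D is the region 0 ≤ x ≤ 2, 0 ≤ y ≤ 3. Evaluating the double integral:

    ∬_D (40x^4) dA = ∫_0^{2} ∫_0^{3} (40x^4) dy dx.

Inner (y from 0 to 3): 120x^4.
Outer (x from 0 to 2): 768.

Therefore ∮_C P dx + Q dy = 768.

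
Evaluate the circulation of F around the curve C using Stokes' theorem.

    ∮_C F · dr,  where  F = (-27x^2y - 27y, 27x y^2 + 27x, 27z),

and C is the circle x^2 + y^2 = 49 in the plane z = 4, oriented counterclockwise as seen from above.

Let S be the flat disk x^2 + y^2 ≤ 49 in the plane z = 4, with upward unit normal n̂ = ẑ. By Stokes' theorem,

    ∮_C F · dr = ∬_S (∇ × F) · n̂ dS = ∬_D (curl F)_z dA,

where D is the disk x^2 + y^2 ≤ 49.

Compute the curl of F = (-27x^2y - 27y, 27x y^2 + 27x, 27z):
    (∇ × F)_x = ∂F_z/∂y - ∂F_y/∂z = 0,
    (∇ × F)_y = ∂F_x/∂z - ∂F_z/∂x = 0,
    (∇ × F)_z = ∂F_y/∂x - ∂F_x/∂y = 27x^2 + 27y^2 + 54.

On z = 4, (curl F)_z = 27x^2 + 27y^2 + 54.

Convert to polar (x = r cos θ, y = r sin θ, dA = r dr dθ); the integrand becomes 27r^2 + 54, so

    ∬_D (curl F)_z dA = ∫_0^{2π} ∫_0^{7} (27r^2 + 54) · r dr dθ.

Inner (r from 0 to 7): 70119/4.
Outer (θ from 0 to 2π): 70119π/2.

Therefore ∮_C F · dr = 70119π/2.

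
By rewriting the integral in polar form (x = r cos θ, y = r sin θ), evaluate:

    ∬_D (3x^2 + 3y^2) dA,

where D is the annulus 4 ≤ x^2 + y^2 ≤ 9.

The region D is 2 ≤ r ≤ 3, 0 ≤ θ ≤ 2π in polar coordinates, where x = r cos(θ), y = r sin(θ), and dA = r dr dθ.

Under the substitution, the integrand becomes 3r^2, so

    ∬_D (3x^2 + 3y^2) dA = ∫_{0}^{2π} ∫_{2}^{3} (3r^2) · r dr dθ.

Inner integral (in r): ∫_{2}^{3} (3r^2) · r dr = 195/4.

Outer integral (in θ): ∫_{0}^{2π} (195/4) dθ = 195π/2.

Therefore ∬_D (3x^2 + 3y^2) dA = 195π/2.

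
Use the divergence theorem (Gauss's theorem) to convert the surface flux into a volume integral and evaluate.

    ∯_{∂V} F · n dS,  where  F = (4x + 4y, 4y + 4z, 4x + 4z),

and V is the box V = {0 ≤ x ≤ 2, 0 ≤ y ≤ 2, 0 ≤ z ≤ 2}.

By the divergence theorem,

    ∯_{∂V} F · n dS = ∭_V (∇ · F) dV.

Compute the divergence:
    ∇ · F = ∂F_x/∂x + ∂F_y/∂y + ∂F_z/∂z = 4 + 4 + 4 = 12.

V is a rectangular box, so dV = dx dy dz with 0 ≤ x ≤ 2, 0 ≤ y ≤ 2, 0 ≤ z ≤ 2.

Integrate (12) over V as an iterated integral:

    ∭_V (∇·F) dV = ∫_0^{2} ∫_0^{2} ∫_0^{2} (12) dz dy dx.

Inner (z from 0 to 2): 24.
Middle (y from 0 to 2): 48.
Outer (x from 0 to 2): 96.

Therefore ∯_{∂V} F · n dS = 96.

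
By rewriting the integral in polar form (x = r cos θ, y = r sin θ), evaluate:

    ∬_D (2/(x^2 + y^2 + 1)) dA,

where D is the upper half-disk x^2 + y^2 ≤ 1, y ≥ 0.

The region D is 0 ≤ r ≤ 1, 0 ≤ θ ≤ π in polar coordinates, where x = r cos(θ), y = r sin(θ), and dA = r dr dθ.

Under the substitution, the integrand becomes 2/(r^2 + 1), so

    ∬_D (2/(x^2 + y^2 + 1)) dA = ∫_{0}^{π} ∫_{0}^{1} (2/(r^2 + 1)) · r dr dθ.

Inner integral (in r): ∫_{0}^{1} (2/(r^2 + 1)) · r dr = log(2).

Outer integral (in θ): ∫_{0}^{π} (log(2)) dθ = π log(2).

Therefore ∬_D (2/(x^2 + y^2 + 1)) dA = π log(2).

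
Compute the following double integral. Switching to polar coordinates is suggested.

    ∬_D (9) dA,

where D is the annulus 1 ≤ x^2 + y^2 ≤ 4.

The region D is 1 ≤ r ≤ 2, 0 ≤ θ ≤ 2π in polar coordinates, where x = r cos(θ), y = r sin(θ), and dA = r dr dθ.

Under the substitution, the integrand becomes 9, so

    ∬_D (9) dA = ∫_{0}^{2π} ∫_{1}^{2} (9) · r dr dθ.

Inner integral (in r): ∫_{1}^{2} (9) · r dr = 27/2.

Outer integral (in θ): ∫_{0}^{2π} (27/2) dθ = 27π.

Therefore ∬_D (9) dA = 27π.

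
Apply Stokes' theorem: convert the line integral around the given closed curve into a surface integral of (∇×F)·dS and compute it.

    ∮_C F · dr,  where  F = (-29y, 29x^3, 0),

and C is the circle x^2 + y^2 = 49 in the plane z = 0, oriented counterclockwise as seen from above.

Let S be the flat disk x^2 + y^2 ≤ 49 in the plane z = 0, with upward unit normal n̂ = ẑ. By Stokes' theorem,

    ∮_C F · dr = ∬_S (∇ × F) · n̂ dS = ∬_D (curl F)_z dA,

where D is the disk x^2 + y^2 ≤ 49.

Compute the curl of F = (-29y, 29x^3, 0):
    (∇ × F)_x = ∂F_z/∂y - ∂F_y/∂z = 0,
    (∇ × F)_y = ∂F_x/∂z - ∂F_z/∂x = 0,
    (∇ × F)_z = ∂F_y/∂x - ∂F_x/∂y = 87x^2 + 29.

On z = 0, (curl F)_z = 87x^2 + 29.

Convert to polar (x = r cos θ, y = r sin θ, dA = r dr dθ); the integrand becomes 87r^2cos(θ)^2 + 29, so

    ∬_D (curl F)_z dA = ∫_0^{2π} ∫_0^{7} (87r^2cos(θ)^2 + 29) · r dr dθ.

Inner (r from 0 to 7): 208887cos(θ)^2/4 + 1421/2.
Outer (θ from 0 to 2π): 214571π/4.

Therefore ∮_C F · dr = 214571π/4.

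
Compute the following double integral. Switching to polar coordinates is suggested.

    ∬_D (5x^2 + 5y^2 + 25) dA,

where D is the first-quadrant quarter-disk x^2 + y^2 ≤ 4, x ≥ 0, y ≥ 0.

The region D is 0 ≤ r ≤ 2, 0 ≤ θ ≤ π/2 in polar coordinates, where x = r cos(θ), y = r sin(θ), and dA = r dr dθ.

Under the substitution, the integrand becomes 5r^2 + 25, so

    ∬_D (5x^2 + 5y^2 + 25) dA = ∫_{0}^{π/2} ∫_{0}^{2} (5r^2 + 25) · r dr dθ.

Inner integral (in r): ∫_{0}^{2} (5r^2 + 25) · r dr = 70.

Outer integral (in θ): ∫_{0}^{π/2} (70) dθ = 35π.

Therefore ∬_D (5x^2 + 5y^2 + 25) dA = 35π.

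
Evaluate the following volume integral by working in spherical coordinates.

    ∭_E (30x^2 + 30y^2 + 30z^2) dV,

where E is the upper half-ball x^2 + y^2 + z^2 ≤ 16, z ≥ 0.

In spherical coordinates, x = ρ sin(φ) cos(θ), y = ρ sin(φ) sin(θ), z = ρ cos(φ), and dV = ρ^2 sin(φ) dρ dφ dθ.

The integrand becomes 30ρ^2, so

    ∭_E (30x^2 + 30y^2 + 30z^2) dV = ∫_{0}^{2π} ∫_{0}^{π/2} ∫_{0}^{4} (30ρ^2) · ρ^2 sin(φ) dρ dφ dθ.

Inner (ρ): 6144sin(φ).
Middle (φ): 6144.
Outer (θ): 12288π.

Therefore the triple integral equals 12288π.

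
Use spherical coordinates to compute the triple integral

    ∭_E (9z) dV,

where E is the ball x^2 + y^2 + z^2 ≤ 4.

In spherical coordinates, x = ρ sin(φ) cos(θ), y = ρ sin(φ) sin(θ), z = ρ cos(φ), and dV = ρ^2 sin(φ) dρ dφ dθ.

The integrand becomes 9ρ cos(φ), so

    ∭_E (9z) dV = ∫_{0}^{2π} ∫_{0}^{π} ∫_{0}^{2} (9ρ cos(φ)) · ρ^2 sin(φ) dρ dφ dθ.

Inner (ρ): 18sin(2φ).
Middle (φ): 0.
Outer (θ): 0.

Therefore the triple integral equals 0.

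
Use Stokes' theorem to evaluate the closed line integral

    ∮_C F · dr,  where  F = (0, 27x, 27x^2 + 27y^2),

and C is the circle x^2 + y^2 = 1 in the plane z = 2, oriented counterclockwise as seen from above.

Let S be the flat disk x^2 + y^2 ≤ 1 in the plane z = 2, with upward unit normal n̂ = ẑ. By Stokes' theorem,

    ∮_C F · dr = ∬_S (∇ × F) · n̂ dS = ∬_D (curl F)_z dA,

where D is the disk x^2 + y^2 ≤ 1.

Compute the curl of F = (0, 27x, 27x^2 + 27y^2):
    (∇ × F)_x = ∂F_z/∂y - ∂F_y/∂z = 54y,
    (∇ × F)_y = ∂F_x/∂z - ∂F_z/∂x = -54x,
    (∇ × F)_z = ∂F_y/∂x - ∂F_x/∂y = 27.

On z = 2, (curl F)_z = 27.

Convert to polar (x = r cos θ, y = r sin θ, dA = r dr dθ); the integrand becomes 27, so

    ∬_D (curl F)_z dA = ∫_0^{2π} ∫_0^{1} (27) · r dr dθ.

Inner (r from 0 to 1): 27/2.
Outer (θ from 0 to 2π): 27π.

Therefore ∮_C F · dr = 27π.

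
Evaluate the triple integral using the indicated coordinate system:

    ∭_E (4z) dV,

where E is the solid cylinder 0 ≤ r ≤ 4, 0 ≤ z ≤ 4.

In cylindrical coordinates, x = r cos(θ), y = r sin(θ), z = z, and dV = r dr dθ dz.

The integrand becomes 4z, so

    ∭_E (4z) dV = ∫_{0}^{2π} ∫_{0}^{4} ∫_{0}^{4} (4z) · r dz dr dθ.

Inner (z): 32r.
Middle (r from 0 to 4): 256.
Outer (θ): 512π.

Therefore the triple integral equals 512π.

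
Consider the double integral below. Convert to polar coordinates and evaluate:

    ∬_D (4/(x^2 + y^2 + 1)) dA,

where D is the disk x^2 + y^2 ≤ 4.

The region D is 0 ≤ r ≤ 2, 0 ≤ θ ≤ 2π in polar coordinates, where x = r cos(θ), y = r sin(θ), and dA = r dr dθ.

Under the substitution, the integrand becomes 4/(r^2 + 1), so

    ∬_D (4/(x^2 + y^2 + 1)) dA = ∫_{0}^{2π} ∫_{0}^{2} (4/(r^2 + 1)) · r dr dθ.

Inner integral (in r): ∫_{0}^{2} (4/(r^2 + 1)) · r dr = log(25).

Outer integral (in θ): ∫_{0}^{2π} (log(25)) dθ = 4π log(5).

Therefore ∬_D (4/(x^2 + y^2 + 1)) dA = 4π log(5).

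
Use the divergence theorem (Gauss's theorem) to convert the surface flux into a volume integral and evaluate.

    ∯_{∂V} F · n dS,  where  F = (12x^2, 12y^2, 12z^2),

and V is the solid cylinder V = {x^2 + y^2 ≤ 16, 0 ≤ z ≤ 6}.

By the divergence theorem,

    ∯_{∂V} F · n dS = ∭_V (∇ · F) dV.

Compute the divergence:
    ∇ · F = ∂F_x/∂x + ∂F_y/∂y + ∂F_z/∂z = 24x + 24y + 24z.

In cylindrical coordinates, x = r cos(θ), y = r sin(θ), z = z, dV = r dr dθ dz, with 0 ≤ r ≤ 4, 0 ≤ θ ≤ 2π, 0 ≤ z ≤ 6.

The integrand, after substitution and multiplying by the volume element, becomes (24sqrt(2)r sin(θ + π/4) + 24z) · r, so

    ∭_V (∇·F) dV = ∫_0^{2π} ∫_0^{4} ∫_0^{6} (24sqrt(2)r sin(θ + π/4) + 24z) · r dz dr dθ.

Inner (z from 0 to 6): 144r (sqrt(2)r sin(θ + π/4) + 3).
Middle (r from 0 to 4): 3072sqrt(2)sin(θ + π/4) + 3456.
Outer (θ from 0 to 2π): 6912π.

Therefore ∯_{∂V} F · n dS = 6912π.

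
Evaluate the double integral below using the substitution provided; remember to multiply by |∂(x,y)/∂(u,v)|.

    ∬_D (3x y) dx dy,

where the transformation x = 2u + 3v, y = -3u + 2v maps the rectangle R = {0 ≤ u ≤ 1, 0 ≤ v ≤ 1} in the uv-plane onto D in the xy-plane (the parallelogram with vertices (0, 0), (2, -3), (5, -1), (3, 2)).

Compute the Jacobian determinant of (x, y) with respect to (u, v):

    ∂(x,y)/∂(u,v) = | 2  3 | = (2)(2) - (3)(-3) = 13.
                   | -3  2 |

Its absolute value is |J| = 13 (the area scaling factor).

Substituting x = 2u + 3v, y = -3u + 2v into the integrand,

    3x y → -18u^2 - 15u v + 18v^2,

so the integral becomes

    ∬_R (-18u^2 - 15u v + 18v^2) · |J| du dv = ∫_0^1 ∫_0^1 (-234u^2 - 195u v + 234v^2) dv du.

Inner (v): -234u^2 - 195u/2 + 78.
Outer (u): -195/4.

Therefore ∬_D (3x y) dx dy = -195/4.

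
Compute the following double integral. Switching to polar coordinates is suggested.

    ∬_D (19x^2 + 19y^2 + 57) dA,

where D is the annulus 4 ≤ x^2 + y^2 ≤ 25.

The region D is 2 ≤ r ≤ 5, 0 ≤ θ ≤ 2π in polar coordinates, where x = r cos(θ), y = r sin(θ), and dA = r dr dθ.

Under the substitution, the integrand becomes 19r^2 + 57, so

    ∬_D (19x^2 + 19y^2 + 57) dA = ∫_{0}^{2π} ∫_{2}^{5} (19r^2 + 57) · r dr dθ.

Inner integral (in r): ∫_{2}^{5} (19r^2 + 57) · r dr = 13965/4.

Outer integral (in θ): ∫_{0}^{2π} (13965/4) dθ = 13965π/2.

Therefore ∬_D (19x^2 + 19y^2 + 57) dA = 13965π/2.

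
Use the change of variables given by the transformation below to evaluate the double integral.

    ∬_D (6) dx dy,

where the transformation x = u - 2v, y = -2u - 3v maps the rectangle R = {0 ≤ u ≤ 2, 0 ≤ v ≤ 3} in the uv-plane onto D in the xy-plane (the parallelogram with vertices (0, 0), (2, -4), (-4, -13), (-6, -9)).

Compute the Jacobian determinant of (x, y) with respect to (u, v):

    ∂(x,y)/∂(u,v) = | 1  -2 | = (1)(-3) - (-2)(-2) = -7.
                   | -2  -3 |

Its absolute value is |J| = 7 (the area scaling factor).

Substituting x = u - 2v, y = -2u - 3v into the integrand,

    6 → 6,

so the integral becomes

    ∬_R (6) · |J| du dv = ∫_0^2 ∫_0^3 (42) dv du.

Inner (v): 126.
Outer (u): 252.

Therefore ∬_D (6) dx dy = 252.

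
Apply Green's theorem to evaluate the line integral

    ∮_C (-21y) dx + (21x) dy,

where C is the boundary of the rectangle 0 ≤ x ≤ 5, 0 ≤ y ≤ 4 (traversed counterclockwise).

Green's theorem converts the closed line integral into a double integral over the enclosed region D:

    ∮_C P dx + Q dy = ∬_D (∂Q/∂x - ∂P/∂y) dA.

Here P = -21y, Q = 21x, so

    ∂Q/∂x = 21,    ∂P/∂y = -21,
    ∂Q/∂x - ∂P/∂y = 42.

D is the region 0 ≤ x ≤ 5, 0 ≤ y ≤ 4. Evaluating the double integral:

    ∬_D (42) dA = ∫_0^{5} ∫_0^{4} (42) dy dx.

Inner (y from 0 to 4): 168.
Outer (x from 0 to 5): 840.

Therefore ∮_C P dx + Q dy = 840.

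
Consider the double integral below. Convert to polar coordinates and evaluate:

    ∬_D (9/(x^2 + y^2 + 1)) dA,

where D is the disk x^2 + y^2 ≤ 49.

The region D is 0 ≤ r ≤ 7, 0 ≤ θ ≤ 2π in polar coordinates, where x = r cos(θ), y = r sin(θ), and dA = r dr dθ.

Under the substitution, the integrand becomes 9/(r^2 + 1), so

    ∬_D (9/(x^2 + y^2 + 1)) dA = ∫_{0}^{2π} ∫_{0}^{7} (9/(r^2 + 1)) · r dr dθ.

Inner integral (in r): ∫_{0}^{7} (9/(r^2 + 1)) · r dr = 9log(50)/2.

Outer integral (in θ): ∫_{0}^{2π} (9log(50)/2) dθ = 9π log(50).

Therefore ∬_D (9/(x^2 + y^2 + 1)) dA = 9π log(50).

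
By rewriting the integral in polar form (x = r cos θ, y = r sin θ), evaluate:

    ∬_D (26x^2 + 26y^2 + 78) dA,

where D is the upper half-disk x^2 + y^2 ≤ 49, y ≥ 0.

The region D is 0 ≤ r ≤ 7, 0 ≤ θ ≤ π in polar coordinates, where x = r cos(θ), y = r sin(θ), and dA = r dr dθ.

Under the substitution, the integrand becomes 26r^2 + 78, so

    ∬_D (26x^2 + 26y^2 + 78) dA = ∫_{0}^{π} ∫_{0}^{7} (26r^2 + 78) · r dr dθ.

Inner integral (in r): ∫_{0}^{7} (26r^2 + 78) · r dr = 35035/2.

Outer integral (in θ): ∫_{0}^{π} (35035/2) dθ = 35035π/2.

Therefore ∬_D (26x^2 + 26y^2 + 78) dA = 35035π/2.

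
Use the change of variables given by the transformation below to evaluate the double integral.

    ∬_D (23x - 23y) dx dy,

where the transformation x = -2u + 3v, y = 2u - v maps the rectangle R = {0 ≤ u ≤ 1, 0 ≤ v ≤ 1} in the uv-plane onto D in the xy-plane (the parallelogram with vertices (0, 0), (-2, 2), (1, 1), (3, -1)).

Compute the Jacobian determinant of (x, y) with respect to (u, v):

    ∂(x,y)/∂(u,v) = | -2  3 | = (-2)(-1) - (3)(2) = -4.
                   | 2  -1 |

Its absolute value is |J| = 4 (the area scaling factor).

Substituting x = -2u + 3v, y = 2u - v into the integrand,

    23x - 23y → -92u + 92v,

so the integral becomes

    ∬_R (-92u + 92v) · |J| du dv = ∫_0^1 ∫_0^1 (-368u + 368v) dv du.

Inner (v): 184 - 368u.
Outer (u): 0.

Therefore ∬_D (23x - 23y) dx dy = 0.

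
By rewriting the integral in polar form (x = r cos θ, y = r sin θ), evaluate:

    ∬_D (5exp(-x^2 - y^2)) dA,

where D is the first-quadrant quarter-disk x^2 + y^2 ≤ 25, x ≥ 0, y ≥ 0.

The region D is 0 ≤ r ≤ 5, 0 ≤ θ ≤ π/2 in polar coordinates, where x = r cos(θ), y = r sin(θ), and dA = r dr dθ.

Under the substitution, the integrand becomes 5exp(-r^2), so

    ∬_D (5exp(-x^2 - y^2)) dA = ∫_{0}^{π/2} ∫_{0}^{5} (5exp(-r^2)) · r dr dθ.

Inner integral (in r): ∫_{0}^{5} (5exp(-r^2)) · r dr = 5/2 - 5exp(-25)/2.

Outer integral (in θ): ∫_{0}^{π/2} (5/2 - 5exp(-25)/2) dθ = -5π (1 - exp(25))exp(-25)/4.

Therefore ∬_D (5exp(-x^2 - y^2)) dA = -5π (1 - exp(25))exp(-25)/4.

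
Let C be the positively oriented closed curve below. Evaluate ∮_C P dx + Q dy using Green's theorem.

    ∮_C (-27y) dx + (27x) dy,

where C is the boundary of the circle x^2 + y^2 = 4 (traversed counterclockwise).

Green's theorem converts the closed line integral into a double integral over the enclosed region D:

    ∮_C P dx + Q dy = ∬_D (∂Q/∂x - ∂P/∂y) dA.

Here P = -27y, Q = 27x, so

    ∂Q/∂x = 27,    ∂P/∂y = -27,
    ∂Q/∂x - ∂P/∂y = 54.

D is the region x^2 + y^2 ≤ 4. Evaluating the double integral:

In polar coordinates (x = r cos θ, y = r sin θ, dA = r dr dθ) the integrand becomes 54, so

    ∬_D (54) dA = ∫_0^{2π} ∫_0^{2} (54) · r dr dθ.

Inner (r from 0 to 2): 108.
Outer (θ from 0 to 2π): 216π.

Therefore ∮_C P dx + Q dy = 216π.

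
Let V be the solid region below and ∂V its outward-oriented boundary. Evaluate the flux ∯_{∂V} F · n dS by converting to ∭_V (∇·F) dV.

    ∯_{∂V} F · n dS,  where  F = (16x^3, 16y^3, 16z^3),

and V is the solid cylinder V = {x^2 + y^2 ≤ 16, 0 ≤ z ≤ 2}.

By the divergence theorem,

    ∯_{∂V} F · n dS = ∭_V (∇ · F) dV.

Compute the divergence:
    ∇ · F = ∂F_x/∂x + ∂F_y/∂y + ∂F_z/∂z = 48x^2 + 48y^2 + 48z^2.

In cylindrical coordinates, x = r cos(θ), y = r sin(θ), z = z, dV = r dr dθ dz, with 0 ≤ r ≤ 4, 0 ≤ θ ≤ 2π, 0 ≤ z ≤ 2.

The integrand, after substitution and multiplying by the volume element, becomes (48r^2 + 48z^2) · r, so

    ∭_V (∇·F) dV = ∫_0^{2π} ∫_0^{4} ∫_0^{2} (48r^2 + 48z^2) · r dz dr dθ.

Inner (z from 0 to 2): 96r^3 + 128r.
Middle (r from 0 to 4): 7168.
Outer (θ from 0 to 2π): 14336π.

Therefore ∯_{∂V} F · n dS = 14336π.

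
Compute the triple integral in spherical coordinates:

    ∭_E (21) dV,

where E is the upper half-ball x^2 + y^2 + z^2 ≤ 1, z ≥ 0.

In spherical coordinates, x = ρ sin(φ) cos(θ), y = ρ sin(φ) sin(θ), z = ρ cos(φ), and dV = ρ^2 sin(φ) dρ dφ dθ.

The integrand becomes 21, so

    ∭_E (21) dV = ∫_{0}^{2π} ∫_{0}^{π/2} ∫_{0}^{1} (21) · ρ^2 sin(φ) dρ dφ dθ.

Inner (ρ): 7sin(φ).
Middle (φ): 7.
Outer (θ): 14π.

Therefore the triple integral equals 14π.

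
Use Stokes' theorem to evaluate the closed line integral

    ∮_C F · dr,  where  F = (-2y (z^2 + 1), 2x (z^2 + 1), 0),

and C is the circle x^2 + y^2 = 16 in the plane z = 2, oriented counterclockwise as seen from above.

Let S be the flat disk x^2 + y^2 ≤ 16 in the plane z = 2, with upward unit normal n̂ = ẑ. By Stokes' theorem,

    ∮_C F · dr = ∬_S (∇ × F) · n̂ dS = ∬_D (curl F)_z dA,

where D is the disk x^2 + y^2 ≤ 16.

Compute the curl of F = (-2y (z^2 + 1), 2x (z^2 + 1), 0):
    (∇ × F)_x = ∂F_z/∂y - ∂F_y/∂z = -4x z,
    (∇ × F)_y = ∂F_x/∂z - ∂F_z/∂x = -4y z,
    (∇ × F)_z = ∂F_y/∂x - ∂F_x/∂y = 4z^2 + 4.

On z = 2, (curl F)_z = 20.

Convert to polar (x = r cos θ, y = r sin θ, dA = r dr dθ); the integrand becomes 20, so

    ∬_D (curl F)_z dA = ∫_0^{2π} ∫_0^{4} (20) · r dr dθ.

Inner (r from 0 to 4): 160.
Outer (θ from 0 to 2π): 320π.

Therefore ∮_C F · dr = 320π.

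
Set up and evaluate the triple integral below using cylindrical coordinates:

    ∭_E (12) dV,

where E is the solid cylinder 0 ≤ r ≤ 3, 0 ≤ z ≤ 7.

In cylindrical coordinates, x = r cos(θ), y = r sin(θ), z = z, and dV = r dr dθ dz.

The integrand becomes 12, so

    ∭_E (12) dV = ∫_{0}^{2π} ∫_{0}^{3} ∫_{0}^{7} (12) · r dz dr dθ.

Inner (z): 84r.
Middle (r from 0 to 3): 378.
Outer (θ): 756π.

Therefore the triple integral equals 756π.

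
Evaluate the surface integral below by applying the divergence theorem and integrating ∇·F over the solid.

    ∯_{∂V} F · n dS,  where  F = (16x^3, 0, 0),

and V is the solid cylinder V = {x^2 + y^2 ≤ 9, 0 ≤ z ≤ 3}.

By the divergence theorem,

    ∯_{∂V} F · n dS = ∭_V (∇ · F) dV.

Compute the divergence:
    ∇ · F = ∂F_x/∂x + ∂F_y/∂y + ∂F_z/∂z = 48x^2 + 0 + 0 = 48x^2.

In cylindrical coordinates, x = r cos(θ), y = r sin(θ), z = z, dV = r dr dθ dz, with 0 ≤ r ≤ 3, 0 ≤ θ ≤ 2π, 0 ≤ z ≤ 3.

The integrand, after substitution and multiplying by the volume element, becomes (48r^2cos(θ)^2) · r, so

    ∭_V (∇·F) dV = ∫_0^{2π} ∫_0^{3} ∫_0^{3} (48r^2cos(θ)^2) · r dz dr dθ.

Inner (z from 0 to 3): 144r^3cos(θ)^2.
Middle (r from 0 to 3): 2916cos(θ)^2.
Outer (θ from 0 to 2π): 2916π.

Therefore ∯_{∂V} F · n dS = 2916π.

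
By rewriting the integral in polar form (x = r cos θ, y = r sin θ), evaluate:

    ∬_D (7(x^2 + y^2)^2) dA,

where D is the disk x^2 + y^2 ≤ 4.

The region D is 0 ≤ r ≤ 2, 0 ≤ θ ≤ 2π in polar coordinates, where x = r cos(θ), y = r sin(θ), and dA = r dr dθ.

Under the substitution, the integrand becomes 7r^4, so

    ∬_D (7(x^2 + y^2)^2) dA = ∫_{0}^{2π} ∫_{0}^{2} (7r^4) · r dr dθ.

Inner integral (in r): ∫_{0}^{2} (7r^4) · r dr = 224/3.

Outer integral (in θ): ∫_{0}^{2π} (224/3) dθ = 448π/3.

Therefore ∬_D (7(x^2 + y^2)^2) dA = 448π/3.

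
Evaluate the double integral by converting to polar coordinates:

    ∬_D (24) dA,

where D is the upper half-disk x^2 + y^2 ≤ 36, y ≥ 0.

The region D is 0 ≤ r ≤ 6, 0 ≤ θ ≤ π in polar coordinates, where x = r cos(θ), y = r sin(θ), and dA = r dr dθ.

Under the substitution, the integrand becomes 24, so

    ∬_D (24) dA = ∫_{0}^{π} ∫_{0}^{6} (24) · r dr dθ.

Inner integral (in r): ∫_{0}^{6} (24) · r dr = 432.

Outer integral (in θ): ∫_{0}^{π} (432) dθ = 432π.

Therefore ∬_D (24) dA = 432π.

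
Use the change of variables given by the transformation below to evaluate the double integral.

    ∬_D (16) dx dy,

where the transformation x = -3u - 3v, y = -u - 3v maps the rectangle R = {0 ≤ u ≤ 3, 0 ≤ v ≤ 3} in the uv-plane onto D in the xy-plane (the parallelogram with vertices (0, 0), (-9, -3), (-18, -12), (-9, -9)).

Compute the Jacobian determinant of (x, y) with respect to (u, v):

    ∂(x,y)/∂(u,v) = | -3  -3 | = (-3)(-3) - (-3)(-1) = 6.
                   | -1  -3 |

Its absolute value is |J| = 6 (the area scaling factor).

Substituting x = -3u - 3v, y = -u - 3v into the integrand,

    16 → 16,

so the integral becomes

    ∬_R (16) · |J| du dv = ∫_0^3 ∫_0^3 (96) dv du.

Inner (v): 288.
Outer (u): 864.

Therefore ∬_D (16) dx dy = 864.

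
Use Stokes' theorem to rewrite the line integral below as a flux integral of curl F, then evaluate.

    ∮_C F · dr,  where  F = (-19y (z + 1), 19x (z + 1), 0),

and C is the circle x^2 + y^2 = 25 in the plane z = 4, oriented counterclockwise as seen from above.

Let S be the flat disk x^2 + y^2 ≤ 25 in the plane z = 4, with upward unit normal n̂ = ẑ. By Stokes' theorem,

    ∮_C F · dr = ∬_S (∇ × F) · n̂ dS = ∬_D (curl F)_z dA,

where D is the disk x^2 + y^2 ≤ 25.

Compute the curl of F = (-19y (z + 1), 19x (z + 1), 0):
    (∇ × F)_x = ∂F_z/∂y - ∂F_y/∂z = -19x,
    (∇ × F)_y = ∂F_x/∂z - ∂F_z/∂x = -19y,
    (∇ × F)_z = ∂F_y/∂x - ∂F_x/∂y = 38z + 38.

On z = 4, (curl F)_z = 190.

Convert to polar (x = r cos θ, y = r sin θ, dA = r dr dθ); the integrand becomes 190, so

    ∬_D (curl F)_z dA = ∫_0^{2π} ∫_0^{5} (190) · r dr dθ.

Inner (r from 0 to 5): 2375.
Outer (θ from 0 to 2π): 4750π.

Therefore ∮_C F · dr = 4750π.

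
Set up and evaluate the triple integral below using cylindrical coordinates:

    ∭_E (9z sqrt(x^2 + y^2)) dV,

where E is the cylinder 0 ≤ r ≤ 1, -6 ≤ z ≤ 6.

In cylindrical coordinates, x = r cos(θ), y = r sin(θ), z = z, and dV = r dr dθ dz.

The integrand becomes 9r z, so

    ∭_E (9z sqrt(x^2 + y^2)) dV = ∫_{0}^{2π} ∫_{0}^{1} ∫_{-6}^{6} (9r z) · r dz dr dθ.

Inner (z): 0.
Middle (r from 0 to 1): 0.
Outer (θ): 0.

Therefore the triple integral equals 0.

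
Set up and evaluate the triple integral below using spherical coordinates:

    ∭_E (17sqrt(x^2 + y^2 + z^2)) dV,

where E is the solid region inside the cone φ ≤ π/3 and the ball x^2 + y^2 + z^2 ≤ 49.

In spherical coordinates, x = ρ sin(φ) cos(θ), y = ρ sin(φ) sin(θ), z = ρ cos(φ), and dV = ρ^2 sin(φ) dρ dφ dθ.

The integrand becomes 17ρ, so

    ∭_E (17sqrt(x^2 + y^2 + z^2)) dV = ∫_{0}^{2π} ∫_{0}^{π/3} ∫_{0}^{7} (17ρ) · ρ^2 sin(φ) dρ dφ dθ.

Inner (ρ): 40817sin(φ)/4.
Middle (φ): 40817/8.
Outer (θ): 40817π/4.

Therefore the triple integral equals 40817π/4.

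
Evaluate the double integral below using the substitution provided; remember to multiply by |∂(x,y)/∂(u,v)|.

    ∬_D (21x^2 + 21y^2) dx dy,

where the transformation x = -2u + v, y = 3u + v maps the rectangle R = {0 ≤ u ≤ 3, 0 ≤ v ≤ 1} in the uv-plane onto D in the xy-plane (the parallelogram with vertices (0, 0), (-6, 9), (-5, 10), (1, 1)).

Compute the Jacobian determinant of (x, y) with respect to (u, v):

    ∂(x,y)/∂(u,v) = | -2  1 | = (-2)(1) - (1)(3) = -5.
                   | 3  1 |

Its absolute value is |J| = 5 (the area scaling factor).

Substituting x = -2u + v, y = 3u + v into the integrand,

    21x^2 + 21y^2 → 273u^2 + 42u v + 42v^2,

so the integral becomes

    ∬_R (273u^2 + 42u v + 42v^2) · |J| du dv = ∫_0^3 ∫_0^1 (1365u^2 + 210u v + 210v^2) dv du.

Inner (v): 1365u^2 + 105u + 70.
Outer (u): 25935/2.

Therefore ∬_D (21x^2 + 21y^2) dx dy = 25935/2.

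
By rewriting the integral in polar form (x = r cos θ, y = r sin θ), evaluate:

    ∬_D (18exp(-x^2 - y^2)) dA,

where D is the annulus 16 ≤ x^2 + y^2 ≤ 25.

The region D is 4 ≤ r ≤ 5, 0 ≤ θ ≤ 2π in polar coordinates, where x = r cos(θ), y = r sin(θ), and dA = r dr dθ.

Under the substitution, the integrand becomes 18exp(-r^2), so

    ∬_D (18exp(-x^2 - y^2)) dA = ∫_{0}^{2π} ∫_{4}^{5} (18exp(-r^2)) · r dr dθ.

Inner integral (in r): ∫_{4}^{5} (18exp(-r^2)) · r dr = -(9 - 9exp(9))exp(-25).

Outer integral (in θ): ∫_{0}^{2π} (-(9 - 9exp(9))exp(-25)) dθ = -18π (1 - exp(9))exp(-25).

Therefore ∬_D (18exp(-x^2 - y^2)) dA = -18π (1 - exp(9))exp(-25).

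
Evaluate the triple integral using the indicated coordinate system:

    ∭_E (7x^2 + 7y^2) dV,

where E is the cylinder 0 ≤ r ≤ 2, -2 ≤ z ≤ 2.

In cylindrical coordinates, x = r cos(θ), y = r sin(θ), z = z, and dV = r dr dθ dz.

The integrand becomes 7r^2, so

    ∭_E (7x^2 + 7y^2) dV = ∫_{0}^{2π} ∫_{0}^{2} ∫_{-2}^{2} (7r^2) · r dz dr dθ.

Inner (z): 28r^3.
Middle (r from 0 to 2): 112.
Outer (θ): 224π.

Therefore the triple integral equals 224π.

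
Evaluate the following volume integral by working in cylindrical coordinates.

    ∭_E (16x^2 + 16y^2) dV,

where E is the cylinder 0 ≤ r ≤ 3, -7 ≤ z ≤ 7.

In cylindrical coordinates, x = r cos(θ), y = r sin(θ), z = z, and dV = r dr dθ dz.

The integrand becomes 16r^2, so

    ∭_E (16x^2 + 16y^2) dV = ∫_{0}^{2π} ∫_{0}^{3} ∫_{-7}^{7} (16r^2) · r dz dr dθ.

Inner (z): 224r^3.
Middle (r from 0 to 3): 4536.
Outer (θ): 9072π.

Therefore the triple integral equals 9072π.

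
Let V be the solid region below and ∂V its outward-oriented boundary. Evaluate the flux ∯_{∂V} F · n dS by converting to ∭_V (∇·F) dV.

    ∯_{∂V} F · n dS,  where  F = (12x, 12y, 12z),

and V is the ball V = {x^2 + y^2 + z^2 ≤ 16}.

By the divergence theorem,

    ∯_{∂V} F · n dS = ∭_V (∇ · F) dV.

Compute the divergence:
    ∇ · F = ∂F_x/∂x + ∂F_y/∂y + ∂F_z/∂z = 12 + 12 + 12 = 36.

In spherical coordinates, x = ρ sin(φ) cos(θ), y = ρ sin(φ) sin(θ), z = ρ cos(φ), dV = ρ^2 sin(φ) dρ dφ dθ, with 0 ≤ ρ ≤ 4, 0 ≤ φ ≤ π, 0 ≤ θ ≤ 2π.

The integrand, after substitution and multiplying by the volume element, becomes (36) · ρ^2 sin(φ), so

    ∭_V (∇·F) dV = ∫_0^{2π} ∫_0^{π} ∫_0^{4} (36) · ρ^2 sin(φ) dρ dφ dθ.

Inner (ρ from 0 to 4): 768sin(φ).
Middle (φ from 0 to π): 1536.
Outer (θ from 0 to 2π): 3072π.

Therefore ∯_{∂V} F · n dS = 3072π.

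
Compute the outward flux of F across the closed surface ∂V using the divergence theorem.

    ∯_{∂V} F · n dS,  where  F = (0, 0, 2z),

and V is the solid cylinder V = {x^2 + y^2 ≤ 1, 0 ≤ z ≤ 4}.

By the divergence theorem,

    ∯_{∂V} F · n dS = ∭_V (∇ · F) dV.

Compute the divergence:
    ∇ · F = ∂F_x/∂x + ∂F_y/∂y + ∂F_z/∂z = 0 + 0 + 2 = 2.

In cylindrical coordinates, x = r cos(θ), y = r sin(θ), z = z, dV = r dr dθ dz, with 0 ≤ r ≤ 1, 0 ≤ θ ≤ 2π, 0 ≤ z ≤ 4.

The integrand, after substitution and multiplying by the volume element, becomes (2) · r, so

    ∭_V (∇·F) dV = ∫_0^{2π} ∫_0^{1} ∫_0^{4} (2) · r dz dr dθ.

Inner (z from 0 to 4): 8r.
Middle (r from 0 to 1): 4.
Outer (θ from 0 to 2π): 8π.

Therefore ∯_{∂V} F · n dS = 8π.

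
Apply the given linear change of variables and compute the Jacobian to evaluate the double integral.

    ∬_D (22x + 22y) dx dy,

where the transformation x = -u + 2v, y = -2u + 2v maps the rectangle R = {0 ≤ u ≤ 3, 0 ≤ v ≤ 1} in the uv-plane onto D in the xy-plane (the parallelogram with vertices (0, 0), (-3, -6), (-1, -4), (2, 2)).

Compute the Jacobian determinant of (x, y) with respect to (u, v):

    ∂(x,y)/∂(u,v) = | -1  2 | = (-1)(2) - (2)(-2) = 2.
                   | -2  2 |

Its absolute value is |J| = 2 (the area scaling factor).

Substituting x = -u + 2v, y = -2u + 2v into the integrand,

    22x + 22y → -66u + 88v,

so the integral becomes

    ∬_R (-66u + 88v) · |J| du dv = ∫_0^3 ∫_0^1 (-132u + 176v) dv du.

Inner (v): 88 - 132u.
Outer (u): -330.

Therefore ∬_D (22x + 22y) dx dy = -330.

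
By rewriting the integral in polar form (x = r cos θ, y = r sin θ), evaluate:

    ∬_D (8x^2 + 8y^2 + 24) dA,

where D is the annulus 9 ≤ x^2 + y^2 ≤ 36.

The region D is 3 ≤ r ≤ 6, 0 ≤ θ ≤ 2π in polar coordinates, where x = r cos(θ), y = r sin(θ), and dA = r dr dθ.

Under the substitution, the integrand becomes 8r^2 + 24, so

    ∬_D (8x^2 + 8y^2 + 24) dA = ∫_{0}^{2π} ∫_{3}^{6} (8r^2 + 24) · r dr dθ.

Inner integral (in r): ∫_{3}^{6} (8r^2 + 24) · r dr = 2754.

Outer integral (in θ): ∫_{0}^{2π} (2754) dθ = 5508π.

Therefore ∬_D (8x^2 + 8y^2 + 24) dA = 5508π.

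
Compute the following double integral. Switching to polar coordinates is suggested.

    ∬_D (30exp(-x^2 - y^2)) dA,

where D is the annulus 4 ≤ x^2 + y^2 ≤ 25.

The region D is 2 ≤ r ≤ 5, 0 ≤ θ ≤ 2π in polar coordinates, where x = r cos(θ), y = r sin(θ), and dA = r dr dθ.

Under the substitution, the integrand becomes 30exp(-r^2), so

    ∬_D (30exp(-x^2 - y^2)) dA = ∫_{0}^{2π} ∫_{2}^{5} (30exp(-r^2)) · r dr dθ.

Inner integral (in r): ∫_{2}^{5} (30exp(-r^2)) · r dr = -(15 - 15exp(21))exp(-25).

Outer integral (in θ): ∫_{0}^{2π} (-(15 - 15exp(21))exp(-25)) dθ = -30π (1 - exp(21))exp(-25).

Therefore ∬_D (30exp(-x^2 - y^2)) dA = -30π (1 - exp(21))exp(-25).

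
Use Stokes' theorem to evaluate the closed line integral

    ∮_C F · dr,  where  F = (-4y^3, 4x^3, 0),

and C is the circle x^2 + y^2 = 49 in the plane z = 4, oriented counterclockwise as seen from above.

Let S be the flat disk x^2 + y^2 ≤ 49 in the plane z = 4, with upward unit normal n̂ = ẑ. By Stokes' theorem,

    ∮_C F · dr = ∬_S (∇ × F) · n̂ dS = ∬_D (curl F)_z dA,

where D is the disk x^2 + y^2 ≤ 49.

Compute the curl of F = (-4y^3, 4x^3, 0):
    (∇ × F)_x = ∂F_z/∂y - ∂F_y/∂z = 0,
    (∇ × F)_y = ∂F_x/∂z - ∂F_z/∂x = 0,
    (∇ × F)_z = ∂F_y/∂x - ∂F_x/∂y = 12x^2 + 12y^2.

On z = 4, (curl F)_z = 12x^2 + 12y^2.

Convert to polar (x = r cos θ, y = r sin θ, dA = r dr dθ); the integrand becomes 12r^2, so

    ∬_D (curl F)_z dA = ∫_0^{2π} ∫_0^{7} (12r^2) · r dr dθ.

Inner (r from 0 to 7): 7203.
Outer (θ from 0 to 2π): 14406π.

Therefore ∮_C F · dr = 14406π.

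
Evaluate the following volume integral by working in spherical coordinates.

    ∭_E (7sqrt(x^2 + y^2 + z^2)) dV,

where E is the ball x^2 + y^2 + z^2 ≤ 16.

In spherical coordinates, x = ρ sin(φ) cos(θ), y = ρ sin(φ) sin(θ), z = ρ cos(φ), and dV = ρ^2 sin(φ) dρ dφ dθ.

The integrand becomes 7ρ, so

    ∭_E (7sqrt(x^2 + y^2 + z^2)) dV = ∫_{0}^{2π} ∫_{0}^{π} ∫_{0}^{4} (7ρ) · ρ^2 sin(φ) dρ dφ dθ.

Inner (ρ): 448sin(φ).
Middle (φ): 896.
Outer (θ): 1792π.

Therefore the triple integral equals 1792π.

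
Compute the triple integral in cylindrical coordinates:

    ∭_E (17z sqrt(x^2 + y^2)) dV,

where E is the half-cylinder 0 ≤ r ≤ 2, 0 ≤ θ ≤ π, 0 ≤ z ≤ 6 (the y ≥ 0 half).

In cylindrical coordinates, x = r cos(θ), y = r sin(θ), z = z, and dV = r dr dθ dz.

The integrand becomes 17r z, so

    ∭_E (17z sqrt(x^2 + y^2)) dV = ∫_{0}^{π} ∫_{0}^{2} ∫_{0}^{6} (17r z) · r dz dr dθ.

Inner (z): 306r^2.
Middle (r from 0 to 2): 816.
Outer (θ): 816π.

Therefore the triple integral equals 816π.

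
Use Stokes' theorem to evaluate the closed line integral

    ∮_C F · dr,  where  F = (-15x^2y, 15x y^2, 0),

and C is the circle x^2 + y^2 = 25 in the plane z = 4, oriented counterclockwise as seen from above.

Let S be the flat disk x^2 + y^2 ≤ 25 in the plane z = 4, with upward unit normal n̂ = ẑ. By Stokes' theorem,

    ∮_C F · dr = ∬_S (∇ × F) · n̂ dS = ∬_D (curl F)_z dA,

where D is the disk x^2 + y^2 ≤ 25.

Compute the curl of F = (-15x^2y, 15x y^2, 0):
    (∇ × F)_x = ∂F_z/∂y - ∂F_y/∂z = 0,
    (∇ × F)_y = ∂F_x/∂z - ∂F_z/∂x = 0,
    (∇ × F)_z = ∂F_y/∂x - ∂F_x/∂y = 15x^2 + 15y^2.

On z = 4, (curl F)_z = 15x^2 + 15y^2.

Convert to polar (x = r cos θ, y = r sin θ, dA = r dr dθ); the integrand becomes 15r^2, so

    ∬_D (curl F)_z dA = ∫_0^{2π} ∫_0^{5} (15r^2) · r dr dθ.

Inner (r from 0 to 5): 9375/4.
Outer (θ from 0 to 2π): 9375π/2.

Therefore ∮_C F · dr = 9375π/2.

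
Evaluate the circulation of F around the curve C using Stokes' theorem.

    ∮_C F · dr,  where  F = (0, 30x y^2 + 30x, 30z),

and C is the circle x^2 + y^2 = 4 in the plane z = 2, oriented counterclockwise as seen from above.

Let S be the flat disk x^2 + y^2 ≤ 4 in the plane z = 2, with upward unit normal n̂ = ẑ. By Stokes' theorem,

    ∮_C F · dr = ∬_S (∇ × F) · n̂ dS = ∬_D (curl F)_z dA,

where D is the disk x^2 + y^2 ≤ 4.

Compute the curl of F = (0, 30x y^2 + 30x, 30z):
    (∇ × F)_x = ∂F_z/∂y - ∂F_y/∂z = 0,
    (∇ × F)_y = ∂F_x/∂z - ∂F_z/∂x = 0,
    (∇ × F)_z = ∂F_y/∂x - ∂F_x/∂y = 30y^2 + 30.

On z = 2, (curl F)_z = 30y^2 + 30.

Convert to polar (x = r cos θ, y = r sin θ, dA = r dr dθ); the integrand becomes 30r^2sin(θ)^2 + 30, so

    ∬_D (curl F)_z dA = ∫_0^{2π} ∫_0^{2} (30r^2sin(θ)^2 + 30) · r dr dθ.

Inner (r from 0 to 2): 120 - 60cos(2θ).
Outer (θ from 0 to 2π): 240π.

Therefore ∮_C F · dr = 240π.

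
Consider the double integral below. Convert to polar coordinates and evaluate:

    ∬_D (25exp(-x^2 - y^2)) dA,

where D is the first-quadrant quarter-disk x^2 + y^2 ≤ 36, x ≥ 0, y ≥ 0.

The region D is 0 ≤ r ≤ 6, 0 ≤ θ ≤ π/2 in polar coordinates, where x = r cos(θ), y = r sin(θ), and dA = r dr dθ.

Under the substitution, the integrand becomes 25exp(-r^2), so

    ∬_D (25exp(-x^2 - y^2)) dA = ∫_{0}^{π/2} ∫_{0}^{6} (25exp(-r^2)) · r dr dθ.

Inner integral (in r): ∫_{0}^{6} (25exp(-r^2)) · r dr = 25/2 - 25exp(-36)/2.

Outer integral (in θ): ∫_{0}^{π/2} (25/2 - 25exp(-36)/2) dθ = -25π (1 - exp(36))exp(-36)/4.

Therefore ∬_D (25exp(-x^2 - y^2)) dA = -25π (1 - exp(36))exp(-36)/4.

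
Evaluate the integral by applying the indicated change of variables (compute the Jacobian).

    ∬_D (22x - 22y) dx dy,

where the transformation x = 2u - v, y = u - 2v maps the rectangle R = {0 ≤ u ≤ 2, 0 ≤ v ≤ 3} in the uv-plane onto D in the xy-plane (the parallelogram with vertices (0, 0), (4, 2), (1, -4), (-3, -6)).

Compute the Jacobian determinant of (x, y) with respect to (u, v):

    ∂(x,y)/∂(u,v) = | 2  -1 | = (2)(-2) - (-1)(1) = -3.
                   | 1  -2 |

Its absolute value is |J| = 3 (the area scaling factor).

Substituting x = 2u - v, y = u - 2v into the integrand,

    22x - 22y → 22u + 22v,

so the integral becomes

    ∬_R (22u + 22v) · |J| du dv = ∫_0^2 ∫_0^3 (66u + 66v) dv du.

Inner (v): 198u + 297.
Outer (u): 990.

Therefore ∬_D (22x - 22y) dx dy = 990.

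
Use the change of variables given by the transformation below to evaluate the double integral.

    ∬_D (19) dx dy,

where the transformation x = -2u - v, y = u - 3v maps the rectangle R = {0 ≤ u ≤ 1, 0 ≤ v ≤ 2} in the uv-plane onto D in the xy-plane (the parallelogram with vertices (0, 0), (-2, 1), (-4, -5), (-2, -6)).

Compute the Jacobian determinant of (x, y) with respect to (u, v):

    ∂(x,y)/∂(u,v) = | -2  -1 | = (-2)(-3) - (-1)(1) = 7.
                   | 1  -3 |

Its absolute value is |J| = 7 (the area scaling factor).

Substituting x = -2u - v, y = u - 3v into the integrand,

    19 → 19,

so the integral becomes

    ∬_R (19) · |J| du dv = ∫_0^1 ∫_0^2 (133) dv du.

Inner (v): 266.
Outer (u): 266.

Therefore ∬_D (19) dx dy = 266.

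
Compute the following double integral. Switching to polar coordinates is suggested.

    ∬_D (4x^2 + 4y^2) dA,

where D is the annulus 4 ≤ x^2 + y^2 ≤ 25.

The region D is 2 ≤ r ≤ 5, 0 ≤ θ ≤ 2π in polar coordinates, where x = r cos(θ), y = r sin(θ), and dA = r dr dθ.

Under the substitution, the integrand becomes 4r^2, so

    ∬_D (4x^2 + 4y^2) dA = ∫_{0}^{2π} ∫_{2}^{5} (4r^2) · r dr dθ.

Inner integral (in r): ∫_{2}^{5} (4r^2) · r dr = 609.

Outer integral (in θ): ∫_{0}^{2π} (609) dθ = 1218π.

Therefore ∬_D (4x^2 + 4y^2) dA = 1218π.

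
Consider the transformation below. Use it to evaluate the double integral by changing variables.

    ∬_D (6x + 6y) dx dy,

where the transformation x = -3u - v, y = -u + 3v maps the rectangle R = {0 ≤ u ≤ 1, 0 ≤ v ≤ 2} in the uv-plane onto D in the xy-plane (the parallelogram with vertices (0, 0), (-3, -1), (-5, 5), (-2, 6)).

Compute the Jacobian determinant of (x, y) with respect to (u, v):

    ∂(x,y)/∂(u,v) = | -3  -1 | = (-3)(3) - (-1)(-1) = -10.
                   | -1  3 |

Its absolute value is |J| = 10 (the area scaling factor).

Substituting x = -3u - v, y = -u + 3v into the integrand,

    6x + 6y → -24u + 12v,

so the integral becomes

    ∬_R (-24u + 12v) · |J| du dv = ∫_0^1 ∫_0^2 (-240u + 120v) dv du.

Inner (v): 240 - 480u.
Outer (u): 0.

Therefore ∬_D (6x + 6y) dx dy = 0.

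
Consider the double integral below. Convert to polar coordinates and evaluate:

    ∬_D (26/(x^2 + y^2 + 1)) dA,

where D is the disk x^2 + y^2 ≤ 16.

The region D is 0 ≤ r ≤ 4, 0 ≤ θ ≤ 2π in polar coordinates, where x = r cos(θ), y = r sin(θ), and dA = r dr dθ.

Under the substitution, the integrand becomes 26/(r^2 + 1), so

    ∬_D (26/(x^2 + y^2 + 1)) dA = ∫_{0}^{2π} ∫_{0}^{4} (26/(r^2 + 1)) · r dr dθ.

Inner integral (in r): ∫_{0}^{4} (26/(r^2 + 1)) · r dr = log(9904578032905937).

Outer integral (in θ): ∫_{0}^{2π} (log(9904578032905937)) dθ = 26π log(17).

Therefore ∬_D (26/(x^2 + y^2 + 1)) dA = 26π log(17).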